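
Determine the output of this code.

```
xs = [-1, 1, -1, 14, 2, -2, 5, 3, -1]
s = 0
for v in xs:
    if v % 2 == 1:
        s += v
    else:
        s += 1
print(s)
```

v=-1: odd, s = 0+(-1) = -1
v=1: odd, s = (-1)+1 = 0
v=-1: odd, s = 0+(-1) = -1
v=14: not odd, s = (-1)+1 = 0
v=2: not odd, s = 0+1 = 1
v=-2: not odd, s = 1+1 = 2
v=5: odd, s = 2+5 = 7
v=3: odd, s = 7+3 = 10
v=-1: odd, s = 10+(-1) = 9

9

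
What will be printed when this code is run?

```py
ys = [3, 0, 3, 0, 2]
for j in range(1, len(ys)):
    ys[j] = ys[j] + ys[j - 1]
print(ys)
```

j=1: ys[1] = 0+3 = 3 → [3, 3, 3, 0, 2]
j=2: ys[2] = 3+3 = 6 → [3, 3, 6, 0, 2]
j=3: ys[3] = 0+6 = 6 → [3, 3, 6, 6, 2]
j=4: ys[4] = 2+6 = 8 → [3, 3, 6, 6, 8]

[3, 3, 6, 6, 8]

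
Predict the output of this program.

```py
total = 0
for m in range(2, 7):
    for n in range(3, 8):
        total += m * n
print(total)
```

m=2,n=3: total = 0+6 = 6
m=2,n=4: total = 6+8 = 14
m=2,n=5: total = 14+10 = 24
m=2,n=6: total = 24+12 = 36
m=2,n=7: total = 36+14 = 50
m=3,n=3: total = 50+9 = 59
m=3,n=4: total = 59+12 = 71
m=3,n=5: total = 71+15 = 86
m=3,n=6: total = 86+18 = 104
m=3,n=7: total = 104+21 = 125
m=4,n=3: total = 125+12 = 137
m=4,n=4: total = 137+16 = 153
m=4,n=5: total = 153+20 = 173
m=4,n=6: total = 173+24 = 197
m=4,n=7: total = 197+28 = 225
m=5,n=3: total = 225+15 = 240
m=5,n=4: total = 240+20 = 260
m=5,n=5: total = 260+25 = 285
m=5,n=6: total = 285+30 = 315
m=5,n=7: total = 315+35 = 350
m=6,n=3: total = 350+18 = 368
m=6,n=4: total = 368+24 = 392
m=6,n=5: total = 392+30 = 422
m=6,n=6: total = 422+36 = 458
m=6,n=7: total = 458+42 = 500

500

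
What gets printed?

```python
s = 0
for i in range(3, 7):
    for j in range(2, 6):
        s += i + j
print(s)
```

128

i=3,j=2: s = 0+5 = 5
i=3,j=3: s = 5+6 = 11
i=3,j=4: s = 11+7 = 18
i=3,j=5: s = 18+8 = 26
i=4,j=2: s = 26+6 = 32
i=4,j=3: s = 32+7 = 39
i=4,j=4: s = 39+8 = 47
i=4,j=5: s = 47+9 = 56
i=5,j=2: s = 56+7 = 63
i=5,j=3: s = 63+8 = 71
i=5,j=4: s = 71+9 = 80
i=5,j=5: s = 80+10 = 90
i=6,j=2: s = 90+8 = 98
i=6,j=3: s = 98+9 = 107
i=6,j=4: s = 107+10 = 117
i=6,j=5: s = 117+11 = 128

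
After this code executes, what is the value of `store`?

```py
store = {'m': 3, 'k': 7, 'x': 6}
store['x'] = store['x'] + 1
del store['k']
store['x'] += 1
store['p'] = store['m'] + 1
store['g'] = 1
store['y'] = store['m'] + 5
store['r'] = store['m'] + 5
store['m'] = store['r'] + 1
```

store['x'] = store['x']+1 = 7 → {'m': 3, 'k': 7, 'x': 7}
del 'k' → {'m': 3, 'x': 7}
store['x'] = 7+1 = 8 → {'m': 3, 'x': 8}
store['p'] = store['m']+1 = 4 → {'m': 3, 'x': 8, 'p': 4}
store['g'] = 1 → {'m': 3, 'x': 8, 'p': 4, 'g': 1}
store['y'] = store['m']+5 = 8 → {'m': 3, 'x': 8, 'p': 4, 'g': 1, 'y': 8}
store['r'] = store['m']+5 = 8 → {'m': 3, 'x': 8, 'p': 4, 'g': 1, 'y': 8, 'r': 8}
store['m'] = store['r']+1 = 9 → {'m': 9, 'x': 8, 'p': 4, 'g': 1, 'y': 8, 'r': 8}

{'m': 9, 'x': 8, 'p': 4, 'g': 1, 'y': 8, 'r': 8}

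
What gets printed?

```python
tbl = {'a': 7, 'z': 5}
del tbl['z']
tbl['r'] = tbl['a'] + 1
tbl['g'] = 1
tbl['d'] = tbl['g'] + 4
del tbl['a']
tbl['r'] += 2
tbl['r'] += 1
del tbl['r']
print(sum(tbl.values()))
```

del 'z' → {'a': 7}
tbl['r'] = tbl['a']+1 = 8 → {'a': 7, 'r': 8}
tbl['g'] = 1 → {'a': 7, 'r': 8, 'g': 1}
tbl['d'] = tbl['g']+4 = 5 → {'a': 7, 'r': 8, 'g': 1, 'd': 5}
del 'a' → {'r': 8, 'g': 1, 'd': 5}
tbl['r'] = 8+2 = 10 → {'r': 10, 'g': 1, 'd': 5}
tbl['r'] = 10+1 = 11 → {'r': 11, 'g': 1, 'd': 5}
del 'r' → {'g': 1, 'd': 5}
sum of values = 6

6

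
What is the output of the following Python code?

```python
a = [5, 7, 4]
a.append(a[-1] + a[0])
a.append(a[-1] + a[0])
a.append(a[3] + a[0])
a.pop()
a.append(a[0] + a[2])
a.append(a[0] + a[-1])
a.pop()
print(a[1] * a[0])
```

35

append a[-1]+a[0] = 4+5 = 9 → [5, 7, 4, 9]
append a[-1]+a[0] = 9+5 = 14 → [5, 7, 4, 9, 14]
append a[3]+a[0] = 9+5 = 14 → [5, 7, 4, 9, 14, 14]
pop() removes 14 → [5, 7, 4, 9, 14]
append a[0]+a[2] = 5+4 = 9 → [5, 7, 4, 9, 14, 9]
append a[0]+a[-1] = 5+9 = 14 → [5, 7, 4, 9, 14, 9, 14]
pop() removes 14 → [5, 7, 4, 9, 14, 9]
a[1]*a[0] = 7*5 = 35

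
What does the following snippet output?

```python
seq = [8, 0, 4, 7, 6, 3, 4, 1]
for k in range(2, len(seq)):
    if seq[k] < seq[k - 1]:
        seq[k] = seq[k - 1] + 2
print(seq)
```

[8, 0, 4, 7, 9, 11, 13, 15]

k=2: 4>=0, unchanged → [8, 0, 4, 7, 6, 3, 4, 1]
k=3: 7>=4, unchanged → [8, 0, 4, 7, 6, 3, 4, 1]
k=4: 6<7, seq[4] = 7+2 = 9 → [8, 0, 4, 7, 9, 3, 4, 1]
k=5: 3<9, seq[5] = 9+2 = 11 → [8, 0, 4, 7, 9, 11, 4, 1]
k=6: 4<11, seq[6] = 11+2 = 13 → [8, 0, 4, 7, 9, 11, 13, 1]
k=7: 1<13, seq[7] = 13+2 = 15 → [8, 0, 4, 7, 9, 11, 13, 15]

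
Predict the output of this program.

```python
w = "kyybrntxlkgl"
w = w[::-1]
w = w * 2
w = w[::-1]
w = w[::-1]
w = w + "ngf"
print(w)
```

reverse → 'lgklxtnrbyyk'
repeat ×2 → 'lgklxtnrbyyklgklxtnrbyyk'
reverse → 'kyybrntxlkglkyybrntxlkgl'
reverse → 'lgklxtnrbyyklgklxtnrbyyk'
+ 'ngf' → 'lgklxtnrbyyklgklxtnrbyykngf'

lgklxtnrbyyklgklxtnrbyykngf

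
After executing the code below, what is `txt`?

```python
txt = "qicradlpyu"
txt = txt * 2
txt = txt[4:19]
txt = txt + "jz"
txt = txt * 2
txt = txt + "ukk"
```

'adlpyuqicradlpyjzadlpyuqicradlpyjzukk'

repeat ×2 → 'qicradlpyuqicradlpyu'
slice [4:19] → 'adlpyuqicradlpy'
+ 'jz' → 'adlpyuqicradlpyjz'
repeat ×2 → 'adlpyuqicradlpyjzadlpyuqicradlpyjz'
+ 'ukk' → 'adlpyuqicradlpyjzadlpyuqicradlpyjzukk'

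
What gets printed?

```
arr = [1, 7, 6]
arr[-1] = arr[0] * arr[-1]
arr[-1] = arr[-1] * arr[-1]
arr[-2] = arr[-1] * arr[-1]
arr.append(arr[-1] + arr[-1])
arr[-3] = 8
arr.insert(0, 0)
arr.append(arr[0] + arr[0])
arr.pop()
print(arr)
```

[0, 1, 8, 36, 72]

arr[-1] = arr[0]*arr[-1] = 1*6 = 6 → [1, 7, 6]
arr[-1] = arr[-1]*arr[-1] = 6*6 = 36 → [1, 7, 36]
arr[-2] = arr[-1]*arr[-1] = 36*36 = 1296 → [1, 1296, 36]
append arr[-1]+arr[-1] = 36+36 = 72 → [1, 1296, 36, 72]
arr[-3] = 8 → [1, 8, 36, 72]
insert 0 at 0 → [0, 1, 8, 36, 72]
append arr[0]+arr[0] = 0+0 = 0 → [0, 1, 8, 36, 72, 0]
pop() removes 0 → [0, 1, 8, 36, 72]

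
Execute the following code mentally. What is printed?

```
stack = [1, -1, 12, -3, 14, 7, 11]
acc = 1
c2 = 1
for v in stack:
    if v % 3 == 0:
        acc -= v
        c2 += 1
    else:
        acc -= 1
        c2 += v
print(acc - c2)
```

-48

v=1: not %3==0, acc = 1-1 = 0; c2=2
v=-1: not %3==0, acc = 0-1 = -1; c2=1
v=12: %3==0, acc = (-1)-12 = -13; c2=2
v=-3: %3==0, acc = (-13)-(-3) = -10; c2=3
v=14: not %3==0, acc = (-10)-1 = -11; c2=17
v=7: not %3==0, acc = (-11)-1 = -12; c2=24
v=11: not %3==0, acc = (-12)-1 = -13; c2=35
acc-c2 = (-13)-35 = -48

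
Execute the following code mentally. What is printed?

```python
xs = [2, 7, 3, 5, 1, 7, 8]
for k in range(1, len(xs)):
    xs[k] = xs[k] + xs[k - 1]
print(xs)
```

[2, 9, 12, 17, 18, 25, 33]

k=1: xs[1] = 7+2 = 9 → [2, 9, 3, 5, 1, 7, 8]
k=2: xs[2] = 3+9 = 12 → [2, 9, 12, 5, 1, 7, 8]
k=3: xs[3] = 5+12 = 17 → [2, 9, 12, 17, 1, 7, 8]
k=4: xs[4] = 1+17 = 18 → [2, 9, 12, 17, 18, 7, 8]
k=5: xs[5] = 7+18 = 25 → [2, 9, 12, 17, 18, 25, 8]
k=6: xs[6] = 8+25 = 33 → [2, 9, 12, 17, 18, 25, 33]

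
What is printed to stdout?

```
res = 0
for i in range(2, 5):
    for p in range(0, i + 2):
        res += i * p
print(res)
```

102

i=2,p=0: res = 0+0 = 0
i=2,p=1: res = 0+2 = 2
i=2,p=2: res = 2+4 = 6
i=2,p=3: res = 6+6 = 12
i=3,p=0: res = 12+0 = 12
i=3,p=1: res = 12+3 = 15
i=3,p=2: res = 15+6 = 21
i=3,p=3: res = 21+9 = 30
i=3,p=4: res = 30+12 = 42
i=4,p=0: res = 42+0 = 42
i=4,p=1: res = 42+4 = 46
i=4,p=2: res = 46+8 = 54
i=4,p=3: res = 54+12 = 66
i=4,p=4: res = 66+16 = 82
i=4,p=5: res = 82+20 = 102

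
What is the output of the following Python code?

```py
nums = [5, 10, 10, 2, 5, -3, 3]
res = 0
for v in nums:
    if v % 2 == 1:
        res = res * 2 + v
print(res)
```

57

v=5: odd, res = 0*2+5 = 5
v=10: not odd
v=10: not odd
v=2: not odd
v=5: odd, res = 5*2+5 = 15
v=-3: odd, res = 15*2+(-3) = 27
v=3: odd, res = 27*2+3 = 57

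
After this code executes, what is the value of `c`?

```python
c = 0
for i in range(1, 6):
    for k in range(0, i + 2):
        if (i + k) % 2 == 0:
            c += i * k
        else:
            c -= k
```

i=1,k=0: odd sum, c = 0-0 = 0
i=1,k=1: even sum, c = 0+1 = 1
i=1,k=2: odd sum, c = 1-2 = -1
i=2,k=0: even sum, c = (-1)+0 = -1
i=2,k=1: odd sum, c = (-1)-1 = -2
i=2,k=2: even sum, c = (-2)+4 = 2
i=2,k=3: odd sum, c = 2-3 = -1
i=3,k=0: odd sum, c = (-1)-0 = -1
i=3,k=1: even sum, c = (-1)+3 = 2
i=3,k=2: odd sum, c = 2-2 = 0
i=3,k=3: even sum, c = 0+9 = 9
i=3,k=4: odd sum, c = 9-4 = 5
i=4,k=0: even sum, c = 5+0 = 5
i=4,k=1: odd sum, c = 5-1 = 4
i=4,k=2: even sum, c = 4+8 = 12
i=4,k=3: odd sum, c = 12-3 = 9
i=4,k=4: even sum, c = 9+16 = 25
i=4,k=5: odd sum, c = 25-5 = 20
i=5,k=0: odd sum, c = 20-0 = 20
i=5,k=1: even sum, c = 20+5 = 25
i=5,k=2: odd sum, c = 25-2 = 23
i=5,k=3: even sum, c = 23+15 = 38
i=5,k=4: odd sum, c = 38-4 = 34
i=5,k=5: even sum, c = 34+25 = 59
i=5,k=6: odd sum, c = 59-6 = 53

53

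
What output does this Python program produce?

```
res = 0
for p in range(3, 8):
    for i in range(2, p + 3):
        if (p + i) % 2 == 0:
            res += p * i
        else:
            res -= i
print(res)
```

374

p=3,i=2: odd sum, res = 0-2 = -2
p=3,i=3: even sum, res = (-2)+9 = 7
p=3,i=4: odd sum, res = 7-4 = 3
p=3,i=5: even sum, res = 3+15 = 18
p=4,i=2: even sum, res = 18+8 = 26
p=4,i=3: odd sum, res = 26-3 = 23
p=4,i=4: even sum, res = 23+16 = 39
p=4,i=5: odd sum, res = 39-5 = 34
p=4,i=6: even sum, res = 34+24 = 58
p=5,i=2: odd sum, res = 58-2 = 56
p=5,i=3: even sum, res = 56+15 = 71
p=5,i=4: odd sum, res = 71-4 = 67
p=5,i=5: even sum, res = 67+25 = 92
p=5,i=6: odd sum, res = 92-6 = 86
p=5,i=7: even sum, res = 86+35 = 121
p=6,i=2: even sum, res = 121+12 = 133
p=6,i=3: odd sum, res = 133-3 = 130
p=6,i=4: even sum, res = 130+24 = 154
p=6,i=5: odd sum, res = 154-5 = 149
p=6,i=6: even sum, res = 149+36 = 185
p=6,i=7: odd sum, res = 185-7 = 178
p=6,i=8: even sum, res = 178+48 = 226
p=7,i=2: odd sum, res = 226-2 = 224
p=7,i=3: even sum, res = 224+21 = 245
p=7,i=4: odd sum, res = 245-4 = 241
p=7,i=5: even sum, res = 241+35 = 276
p=7,i=6: odd sum, res = 276-6 = 270
p=7,i=7: even sum, res = 270+49 = 319
p=7,i=8: odd sum, res = 319-8 = 311
p=7,i=9: even sum, res = 311+63 = 374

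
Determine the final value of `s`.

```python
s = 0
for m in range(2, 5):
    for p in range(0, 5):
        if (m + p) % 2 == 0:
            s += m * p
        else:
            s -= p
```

m=2,p=0: even sum, s = 0+0 = 0
m=2,p=1: odd sum, s = 0-1 = -1
m=2,p=2: even sum, s = (-1)+4 = 3
m=2,p=3: odd sum, s = 3-3 = 0
m=2,p=4: even sum, s = 0+8 = 8
m=3,p=0: odd sum, s = 8-0 = 8
m=3,p=1: even sum, s = 8+3 = 11
m=3,p=2: odd sum, s = 11-2 = 9
m=3,p=3: even sum, s = 9+9 = 18
m=3,p=4: odd sum, s = 18-4 = 14
m=4,p=0: even sum, s = 14+0 = 14
m=4,p=1: odd sum, s = 14-1 = 13
m=4,p=2: even sum, s = 13+8 = 21
m=4,p=3: odd sum, s = 21-3 = 18
m=4,p=4: even sum, s = 18+16 = 34

34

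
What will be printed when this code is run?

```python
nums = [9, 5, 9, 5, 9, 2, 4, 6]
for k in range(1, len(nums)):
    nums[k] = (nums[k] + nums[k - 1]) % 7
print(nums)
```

k=1: nums[1] = (5+9)%7 = 0 → [9, 0, 9, 5, 9, 2, 4, 6]
k=2: nums[2] = (9+0)%7 = 2 → [9, 0, 2, 5, 9, 2, 4, 6]
k=3: nums[3] = (5+2)%7 = 0 → [9, 0, 2, 0, 9, 2, 4, 6]
k=4: nums[4] = (9+0)%7 = 2 → [9, 0, 2, 0, 2, 2, 4, 6]
k=5: nums[5] = (2+2)%7 = 4 → [9, 0, 2, 0, 2, 4, 4, 6]
k=6: nums[6] = (4+4)%7 = 1 → [9, 0, 2, 0, 2, 4, 1, 6]
k=7: nums[7] = (6+1)%7 = 0 → [9, 0, 2, 0, 2, 4, 1, 0]

[9, 0, 2, 0, 2, 4, 1, 0]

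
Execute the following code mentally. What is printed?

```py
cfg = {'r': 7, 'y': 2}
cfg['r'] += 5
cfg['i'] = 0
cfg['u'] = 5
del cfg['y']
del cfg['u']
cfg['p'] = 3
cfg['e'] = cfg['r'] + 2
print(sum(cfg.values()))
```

29

cfg['r'] = 7+5 = 12 → {'r': 12, 'y': 2}
cfg['i'] = 0 → {'r': 12, 'y': 2, 'i': 0}
cfg['u'] = 5 → {'r': 12, 'y': 2, 'i': 0, 'u': 5}
del 'y' → {'r': 12, 'i': 0, 'u': 5}
del 'u' → {'r': 12, 'i': 0}
cfg['p'] = 3 → {'r': 12, 'i': 0, 'p': 3}
cfg['e'] = cfg['r']+2 = 14 → {'r': 12, 'i': 0, 'p': 3, 'e': 14}
sum of values = 29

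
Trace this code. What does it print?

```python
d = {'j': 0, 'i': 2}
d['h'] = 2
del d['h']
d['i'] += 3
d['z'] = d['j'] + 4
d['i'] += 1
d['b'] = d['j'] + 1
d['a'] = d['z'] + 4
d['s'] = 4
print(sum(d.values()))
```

23

d['h'] = 2 → {'j': 0, 'i': 2, 'h': 2}
del 'h' → {'j': 0, 'i': 2}
d['i'] = 2+3 = 5 → {'j': 0, 'i': 5}
d['z'] = d['j']+4 = 4 → {'j': 0, 'i': 5, 'z': 4}
d['i'] = 5+1 = 6 → {'j': 0, 'i': 6, 'z': 4}
d['b'] = d['j']+1 = 1 → {'j': 0, 'i': 6, 'z': 4, 'b': 1}
d['a'] = d['z']+4 = 8 → {'j': 0, 'i': 6, 'z': 4, 'b': 1, 'a': 8}
d['s'] = 4 → {'j': 0, 'i': 6, 'z': 4, 'b': 1, 'a': 8, 's': 4}
sum of values = 23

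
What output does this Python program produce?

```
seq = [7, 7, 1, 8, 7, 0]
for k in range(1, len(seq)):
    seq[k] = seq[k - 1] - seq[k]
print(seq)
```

[7, 0, -1, -9, -16, -16]

k=1: seq[1] = 7-7 = 0 → [7, 0, 1, 8, 7, 0]
k=2: seq[2] = 0-1 = -1 → [7, 0, -1, 8, 7, 0]
k=3: seq[3] = (-1)-8 = -9 → [7, 0, -1, -9, 7, 0]
k=4: seq[4] = (-9)-7 = -16 → [7, 0, -1, -9, -16, 0]
k=5: seq[5] = (-16)-0 = -16 → [7, 0, -1, -9, -16, -16]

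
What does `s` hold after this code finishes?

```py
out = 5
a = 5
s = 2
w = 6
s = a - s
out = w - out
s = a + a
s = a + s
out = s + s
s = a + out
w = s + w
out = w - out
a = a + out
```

s = 5-2 = 3
out = 6-5 = 1
s = 5+5 = 10
s = 5+10 = 15
out = 15+15 = 30
s = 5+30 = 35
w = 35+6 = 41
out = 41-30 = 11
a = 5+11 = 16

35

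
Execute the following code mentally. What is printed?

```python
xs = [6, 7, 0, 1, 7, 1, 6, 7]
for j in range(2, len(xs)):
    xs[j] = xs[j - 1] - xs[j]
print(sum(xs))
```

j=2: xs[2] = 7-0 = 7 → [6, 7, 7, 1, 7, 1, 6, 7]
j=3: xs[3] = 7-1 = 6 → [6, 7, 7, 6, 7, 1, 6, 7]
j=4: xs[4] = 6-7 = -1 → [6, 7, 7, 6, -1, 1, 6, 7]
j=5: xs[5] = (-1)-1 = -2 → [6, 7, 7, 6, -1, -2, 6, 7]
j=6: xs[6] = (-2)-6 = -8 → [6, 7, 7, 6, -1, -2, -8, 7]
j=7: xs[7] = (-8)-7 = -15 → [6, 7, 7, 6, -1, -2, -8, -15]
sum = 0

0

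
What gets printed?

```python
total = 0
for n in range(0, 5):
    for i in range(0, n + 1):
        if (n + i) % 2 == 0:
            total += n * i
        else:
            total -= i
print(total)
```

n=0,i=0: even sum, total = 0+0 = 0
n=1,i=0: odd sum, total = 0-0 = 0
n=1,i=1: even sum, total = 0+1 = 1
n=2,i=0: even sum, total = 1+0 = 1
n=2,i=1: odd sum, total = 1-1 = 0
n=2,i=2: even sum, total = 0+4 = 4
n=3,i=0: odd sum, total = 4-0 = 4
n=3,i=1: even sum, total = 4+3 = 7
n=3,i=2: odd sum, total = 7-2 = 5
n=3,i=3: even sum, total = 5+9 = 14
n=4,i=0: even sum, total = 14+0 = 14
n=4,i=1: odd sum, total = 14-1 = 13
n=4,i=2: even sum, total = 13+8 = 21
n=4,i=3: odd sum, total = 21-3 = 18
n=4,i=4: even sum, total = 18+16 = 34

34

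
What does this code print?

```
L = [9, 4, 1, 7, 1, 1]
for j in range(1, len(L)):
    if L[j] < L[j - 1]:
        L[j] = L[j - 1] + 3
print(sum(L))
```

j=1: 4<9, L[1] = 9+3 = 12 → [9, 12, 1, 7, 1, 1]
j=2: 1<12, L[2] = 12+3 = 15 → [9, 12, 15, 7, 1, 1]
j=3: 7<15, L[3] = 15+3 = 18 → [9, 12, 15, 18, 1, 1]
j=4: 1<18, L[4] = 18+3 = 21 → [9, 12, 15, 18, 21, 1]
j=5: 1<21, L[5] = 21+3 = 24 → [9, 12, 15, 18, 21, 24]
sum = 99

99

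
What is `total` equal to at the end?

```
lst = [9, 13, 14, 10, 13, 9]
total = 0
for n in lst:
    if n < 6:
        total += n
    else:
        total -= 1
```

-6

n=9: not <6, total = 0-1 = -1
n=13: not <6, total = (-1)-1 = -2
n=14: not <6, total = (-2)-1 = -3
n=10: not <6, total = (-3)-1 = -4
n=13: not <6, total = (-4)-1 = -5
n=9: not <6, total = (-5)-1 = -6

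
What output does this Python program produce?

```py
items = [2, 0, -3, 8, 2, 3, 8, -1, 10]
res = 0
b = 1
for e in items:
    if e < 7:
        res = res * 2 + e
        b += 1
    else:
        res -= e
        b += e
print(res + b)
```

-4

e=2: <7, res = 0*2+2 = 2; b=2
e=0: <7, res = 2*2+0 = 4; b=3
e=-3: <7, res = 4*2+(-3) = 5; b=4
e=8: not <7, res = 5-8 = -3; b=12
e=2: <7, res = (-3)*2+2 = -4; b=13
e=3: <7, res = (-4)*2+3 = -5; b=14
e=8: not <7, res = (-5)-8 = -13; b=22
e=-1: <7, res = (-13)*2+(-1) = -27; b=23
e=10: not <7, res = (-27)-10 = -37; b=33
res+b = (-37)+33 = -4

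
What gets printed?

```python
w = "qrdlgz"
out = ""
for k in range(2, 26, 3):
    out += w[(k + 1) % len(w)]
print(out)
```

k=2: add w[3]='l' → 'l'
k=5: add w[0]='q' → 'lq'
k=8: add w[3]='l' → 'lql'
k=11: add w[0]='q' → 'lqlq'
k=14: add w[3]='l' → 'lqlql'
k=17: add w[0]='q' → 'lqlqlq'
k=20: add w[3]='l' → 'lqlqlql'
k=23: add w[0]='q' → 'lqlqlqlq'

lqlqlqlq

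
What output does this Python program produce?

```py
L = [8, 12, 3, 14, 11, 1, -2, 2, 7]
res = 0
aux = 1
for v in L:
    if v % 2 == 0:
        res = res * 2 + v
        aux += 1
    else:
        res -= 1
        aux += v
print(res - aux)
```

v=8: even, res = 0*2+8 = 8; aux=2
v=12: even, res = 8*2+12 = 28; aux=3
v=3: not even, res = 28-1 = 27; aux=6
v=14: even, res = 27*2+14 = 68; aux=7
v=11: not even, res = 68-1 = 67; aux=18
v=1: not even, res = 67-1 = 66; aux=19
v=-2: even, res = 66*2+(-2) = 130; aux=20
v=2: even, res = 130*2+2 = 262; aux=21
v=7: not even, res = 262-1 = 261; aux=28
res-aux = 261-28 = 233

233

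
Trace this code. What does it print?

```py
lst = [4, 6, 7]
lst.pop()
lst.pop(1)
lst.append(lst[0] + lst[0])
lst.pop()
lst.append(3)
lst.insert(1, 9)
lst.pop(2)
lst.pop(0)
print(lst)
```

pop() removes 7 → [4, 6]
pop(1) removes 6 → [4]
append lst[0]+lst[0] = 4+4 = 8 → [4, 8]
pop() removes 8 → [4]
append 3 → [4, 3]
insert 9 at 1 → [4, 9, 3]
pop(2) removes 3 → [4, 9]
pop(0) removes 4 → [9]

[9]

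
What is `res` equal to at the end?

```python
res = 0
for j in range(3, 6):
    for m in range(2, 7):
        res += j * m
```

j=3,m=2: res = 0+6 = 6
j=3,m=3: res = 6+9 = 15
j=3,m=4: res = 15+12 = 27
j=3,m=5: res = 27+15 = 42
j=3,m=6: res = 42+18 = 60
j=4,m=2: res = 60+8 = 68
j=4,m=3: res = 68+12 = 80
j=4,m=4: res = 80+16 = 96
j=4,m=5: res = 96+20 = 116
j=4,m=6: res = 116+24 = 140
j=5,m=2: res = 140+10 = 150
j=5,m=3: res = 150+15 = 165
j=5,m=4: res = 165+20 = 185
j=5,m=5: res = 185+25 = 210
j=5,m=6: res = 210+30 = 240

240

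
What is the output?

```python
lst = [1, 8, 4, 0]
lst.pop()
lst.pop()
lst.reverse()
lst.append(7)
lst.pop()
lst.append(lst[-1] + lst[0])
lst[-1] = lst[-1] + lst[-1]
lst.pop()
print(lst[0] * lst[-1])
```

8

pop() removes 0 → [1, 8, 4]
pop() removes 4 → [1, 8]
reverse → [8, 1]
append 7 → [8, 1, 7]
pop() removes 7 → [8, 1]
append lst[-1]+lst[0] = 1+8 = 9 → [8, 1, 9]
lst[-1] = lst[-1]+lst[-1] = 9+9 = 18 → [8, 1, 18]
pop() removes 18 → [8, 1]
lst[0]*lst[-1] = 8*1 = 8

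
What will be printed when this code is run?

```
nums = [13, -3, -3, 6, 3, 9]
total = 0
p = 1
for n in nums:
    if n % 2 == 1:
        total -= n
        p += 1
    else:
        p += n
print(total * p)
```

-228

n=13: odd, total = 0-13 = -13; p=2
n=-3: odd, total = (-13)-(-3) = -10; p=3
n=-3: odd, total = (-10)-(-3) = -7; p=4
n=6: not odd; p=10
n=3: odd, total = (-7)-3 = -10; p=11
n=9: odd, total = (-10)-9 = -19; p=12
total*p = (-19)*12 = -228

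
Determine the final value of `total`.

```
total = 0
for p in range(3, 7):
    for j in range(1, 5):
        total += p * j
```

p=3,j=1: total = 0+3 = 3
p=3,j=2: total = 3+6 = 9
p=3,j=3: total = 9+9 = 18
p=3,j=4: total = 18+12 = 30
p=4,j=1: total = 30+4 = 34
p=4,j=2: total = 34+8 = 42
p=4,j=3: total = 42+12 = 54
p=4,j=4: total = 54+16 = 70
p=5,j=1: total = 70+5 = 75
p=5,j=2: total = 75+10 = 85
p=5,j=3: total = 85+15 = 100
p=5,j=4: total = 100+20 = 120
p=6,j=1: total = 120+6 = 126
p=6,j=2: total = 126+12 = 138
p=6,j=3: total = 138+18 = 156
p=6,j=4: total = 156+24 = 180

180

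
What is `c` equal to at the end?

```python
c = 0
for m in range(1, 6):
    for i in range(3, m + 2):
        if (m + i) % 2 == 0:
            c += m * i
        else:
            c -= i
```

m=2,i=3: odd sum, c = 0-3 = -3
m=3,i=3: even sum, c = (-3)+9 = 6
m=3,i=4: odd sum, c = 6-4 = 2
m=4,i=3: odd sum, c = 2-3 = -1
m=4,i=4: even sum, c = (-1)+16 = 15
m=4,i=5: odd sum, c = 15-5 = 10
m=5,i=3: even sum, c = 10+15 = 25
m=5,i=4: odd sum, c = 25-4 = 21
m=5,i=5: even sum, c = 21+25 = 46
m=5,i=6: odd sum, c = 46-6 = 40

40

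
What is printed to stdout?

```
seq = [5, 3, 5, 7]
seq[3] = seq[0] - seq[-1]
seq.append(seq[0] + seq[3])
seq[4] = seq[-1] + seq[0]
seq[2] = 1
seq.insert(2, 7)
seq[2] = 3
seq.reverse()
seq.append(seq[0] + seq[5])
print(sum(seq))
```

seq[3] = seq[0]-seq[-1] = 5-7 = -2 → [5, 3, 5, -2]
append seq[0]+seq[3] = 5+(-2) = 3 → [5, 3, 5, -2, 3]
seq[4] = seq[-1]+seq[0] = 3+5 = 8 → [5, 3, 5, -2, 8]
seq[2] = 1 → [5, 3, 1, -2, 8]
insert 7 at 2 → [5, 3, 7, 1, -2, 8]
seq[2] = 3 → [5, 3, 3, 1, -2, 8]
reverse → [8, -2, 1, 3, 3, 5]
append seq[0]+seq[5] = 8+5 = 13 → [8, -2, 1, 3, 3, 5, 13]
sum = 31

31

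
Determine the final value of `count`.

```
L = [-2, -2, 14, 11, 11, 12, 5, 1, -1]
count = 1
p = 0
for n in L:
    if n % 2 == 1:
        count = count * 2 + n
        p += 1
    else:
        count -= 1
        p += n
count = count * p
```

5751

n=-2: not odd, count = 1-1 = 0; p=-2
n=-2: not odd, count = 0-1 = -1; p=-4
n=14: not odd, count = (-1)-1 = -2; p=10
n=11: odd, count = (-2)*2+11 = 7; p=11
n=11: odd, count = 7*2+11 = 25; p=12
n=12: not odd, count = 25-1 = 24; p=24
n=5: odd, count = 24*2+5 = 53; p=25
n=1: odd, count = 53*2+1 = 107; p=26
n=-1: odd, count = 107*2+(-1) = 213; p=27
count*p = 213*27 = 5751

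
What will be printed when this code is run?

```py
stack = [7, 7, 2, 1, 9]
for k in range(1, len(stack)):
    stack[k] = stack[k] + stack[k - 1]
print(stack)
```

k=1: stack[1] = 7+7 = 14 → [7, 14, 2, 1, 9]
k=2: stack[2] = 2+14 = 16 → [7, 14, 16, 1, 9]
k=3: stack[3] = 1+16 = 17 → [7, 14, 16, 17, 9]
k=4: stack[4] = 9+17 = 26 → [7, 14, 16, 17, 26]

[7, 14, 16, 17, 26]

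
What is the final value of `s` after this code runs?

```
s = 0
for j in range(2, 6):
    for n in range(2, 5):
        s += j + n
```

78

j=2,n=2: s = 0+4 = 4
j=2,n=3: s = 4+5 = 9
j=2,n=4: s = 9+6 = 15
j=3,n=2: s = 15+5 = 20
j=3,n=3: s = 20+6 = 26
j=3,n=4: s = 26+7 = 33
j=4,n=2: s = 33+6 = 39
j=4,n=3: s = 39+7 = 46
j=4,n=4: s = 46+8 = 54
j=5,n=2: s = 54+7 = 61
j=5,n=3: s = 61+8 = 69
j=5,n=4: s = 69+9 = 78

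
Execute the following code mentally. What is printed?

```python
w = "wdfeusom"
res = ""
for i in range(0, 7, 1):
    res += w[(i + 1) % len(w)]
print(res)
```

i=0: add w[1]='d' → 'd'
i=1: add w[2]='f' → 'df'
i=2: add w[3]='e' → 'dfe'
i=3: add w[4]='u' → 'dfeu'
i=4: add w[5]='s' → 'dfeus'
i=5: add w[6]='o' → 'dfeuso'
i=6: add w[7]='m' → 'dfeusom'

dfeusom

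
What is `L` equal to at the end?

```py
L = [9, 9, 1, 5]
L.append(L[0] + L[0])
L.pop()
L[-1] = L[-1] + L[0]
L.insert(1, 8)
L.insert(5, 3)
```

append L[0]+L[0] = 9+9 = 18 → [9, 9, 1, 5, 18]
pop() removes 18 → [9, 9, 1, 5]
L[-1] = L[-1]+L[0] = 5+9 = 14 → [9, 9, 1, 14]
insert 8 at 1 → [9, 8, 9, 1, 14]
insert 3 at 5 → [9, 8, 9, 1, 14, 3]

[9, 8, 9, 1, 14, 3]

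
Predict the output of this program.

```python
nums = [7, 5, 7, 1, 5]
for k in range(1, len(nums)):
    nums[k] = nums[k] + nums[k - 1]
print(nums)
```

k=1: nums[1] = 5+7 = 12 → [7, 12, 7, 1, 5]
k=2: nums[2] = 7+12 = 19 → [7, 12, 19, 1, 5]
k=3: nums[3] = 1+19 = 20 → [7, 12, 19, 20, 5]
k=4: nums[4] = 5+20 = 25 → [7, 12, 19, 20, 25]

[7, 12, 19, 20, 25]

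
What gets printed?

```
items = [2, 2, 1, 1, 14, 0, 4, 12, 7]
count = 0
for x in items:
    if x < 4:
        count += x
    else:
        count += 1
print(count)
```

x=2: <4, count = 0+2 = 2
x=2: <4, count = 2+2 = 4
x=1: <4, count = 4+1 = 5
x=1: <4, count = 5+1 = 6
x=14: not <4, count = 6+1 = 7
x=0: <4, count = 7+0 = 7
x=4: not <4, count = 7+1 = 8
x=12: not <4, count = 8+1 = 9
x=7: not <4, count = 9+1 = 10

10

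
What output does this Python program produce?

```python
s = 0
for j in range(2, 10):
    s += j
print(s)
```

44

j=2: s = 0+2 = 2
j=3: s = 2+3 = 5
j=4: s = 5+4 = 9
j=5: s = 9+5 = 14
j=6: s = 14+6 = 20
j=7: s = 20+7 = 27
j=8: s = 27+8 = 35
j=9: s = 35+9 = 44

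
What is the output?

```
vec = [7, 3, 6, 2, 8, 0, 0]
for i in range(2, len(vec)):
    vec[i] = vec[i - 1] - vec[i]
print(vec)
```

i=2: vec[2] = 3-6 = -3 → [7, 3, -3, 2, 8, 0, 0]
i=3: vec[3] = (-3)-2 = -5 → [7, 3, -3, -5, 8, 0, 0]
i=4: vec[4] = (-5)-8 = -13 → [7, 3, -3, -5, -13, 0, 0]
i=5: vec[5] = (-13)-0 = -13 → [7, 3, -3, -5, -13, -13, 0]
i=6: vec[6] = (-13)-0 = -13 → [7, 3, -3, -5, -13, -13, -13]

[7, 3, -3, -5, -13, -13, -13]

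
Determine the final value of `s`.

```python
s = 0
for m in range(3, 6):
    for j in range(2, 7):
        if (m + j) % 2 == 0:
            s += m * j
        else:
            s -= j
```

m=3,j=2: odd sum, s = 0-2 = -2
m=3,j=3: even sum, s = (-2)+9 = 7
m=3,j=4: odd sum, s = 7-4 = 3
m=3,j=5: even sum, s = 3+15 = 18
m=3,j=6: odd sum, s = 18-6 = 12
m=4,j=2: even sum, s = 12+8 = 20
m=4,j=3: odd sum, s = 20-3 = 17
m=4,j=4: even sum, s = 17+16 = 33
m=4,j=5: odd sum, s = 33-5 = 28
m=4,j=6: even sum, s = 28+24 = 52
m=5,j=2: odd sum, s = 52-2 = 50
m=5,j=3: even sum, s = 50+15 = 65
m=5,j=4: odd sum, s = 65-4 = 61
m=5,j=5: even sum, s = 61+25 = 86
m=5,j=6: odd sum, s = 86-6 = 80

80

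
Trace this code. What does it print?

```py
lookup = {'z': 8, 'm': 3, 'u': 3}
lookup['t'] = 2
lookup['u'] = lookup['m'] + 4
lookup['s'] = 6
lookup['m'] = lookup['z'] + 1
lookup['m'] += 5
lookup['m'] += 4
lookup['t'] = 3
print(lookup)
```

lookup['t'] = 2 → {'z': 8, 'm': 3, 'u': 3, 't': 2}
lookup['u'] = lookup['m']+4 = 7 → {'z': 8, 'm': 3, 'u': 7, 't': 2}
lookup['s'] = 6 → {'z': 8, 'm': 3, 'u': 7, 't': 2, 's': 6}
lookup['m'] = lookup['z']+1 = 9 → {'z': 8, 'm': 9, 'u': 7, 't': 2, 's': 6}
lookup['m'] = 9+5 = 14 → {'z': 8, 'm': 14, 'u': 7, 't': 2, 's': 6}
lookup['m'] = 14+4 = 18 → {'z': 8, 'm': 18, 'u': 7, 't': 2, 's': 6}
lookup['t'] = 3 → {'z': 8, 'm': 18, 'u': 7, 't': 3, 's': 6}

{'z': 8, 'm': 18, 'u': 7, 't': 3, 's': 6}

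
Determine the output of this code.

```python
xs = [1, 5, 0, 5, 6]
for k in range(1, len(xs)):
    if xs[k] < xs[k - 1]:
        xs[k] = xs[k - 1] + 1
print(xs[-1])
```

k=1: 5>=1, unchanged → [1, 5, 0, 5, 6]
k=2: 0<5, xs[2] = 5+1 = 6 → [1, 5, 6, 5, 6]
k=3: 5<6, xs[3] = 6+1 = 7 → [1, 5, 6, 7, 6]
k=4: 6<7, xs[4] = 7+1 = 8 → [1, 5, 6, 7, 8]

8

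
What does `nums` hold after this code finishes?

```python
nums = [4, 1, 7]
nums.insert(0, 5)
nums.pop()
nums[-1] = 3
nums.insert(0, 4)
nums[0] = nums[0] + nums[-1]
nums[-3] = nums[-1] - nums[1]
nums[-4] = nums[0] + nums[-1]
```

[10, -2, 4, 3]

insert 5 at 0 → [5, 4, 1, 7]
pop() removes 7 → [5, 4, 1]
nums[-1] = 3 → [5, 4, 3]
insert 4 at 0 → [4, 5, 4, 3]
nums[0] = nums[0]+nums[-1] = 4+3 = 7 → [7, 5, 4, 3]
nums[-3] = nums[-1]-nums[1] = 3-5 = -2 → [7, -2, 4, 3]
nums[-4] = nums[0]+nums[-1] = 7+3 = 10 → [10, -2, 4, 3]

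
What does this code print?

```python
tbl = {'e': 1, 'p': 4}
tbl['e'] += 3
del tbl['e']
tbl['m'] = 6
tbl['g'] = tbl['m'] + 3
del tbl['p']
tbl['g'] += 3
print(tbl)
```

{'m': 6, 'g': 12}

tbl['e'] = 1+3 = 4 → {'e': 4, 'p': 4}
del 'e' → {'p': 4}
tbl['m'] = 6 → {'p': 4, 'm': 6}
tbl['g'] = tbl['m']+3 = 9 → {'p': 4, 'm': 6, 'g': 9}
del 'p' → {'m': 6, 'g': 9}
tbl['g'] = 9+3 = 12 → {'m': 6, 'g': 12}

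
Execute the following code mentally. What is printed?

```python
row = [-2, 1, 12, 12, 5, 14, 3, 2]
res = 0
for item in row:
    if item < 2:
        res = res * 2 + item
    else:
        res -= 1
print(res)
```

-9

item=-2: <2, res = 0*2+(-2) = -2
item=1: <2, res = (-2)*2+1 = -3
item=12: not <2, res = (-3)-1 = -4
item=12: not <2, res = (-4)-1 = -5
item=5: not <2, res = (-5)-1 = -6
item=14: not <2, res = (-6)-1 = -7
item=3: not <2, res = (-7)-1 = -8
item=2: not <2, res = (-8)-1 = -9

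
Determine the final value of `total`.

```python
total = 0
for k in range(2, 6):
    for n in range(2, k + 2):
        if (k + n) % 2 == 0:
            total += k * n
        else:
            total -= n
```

48

k=2,n=2: even sum, total = 0+4 = 4
k=2,n=3: odd sum, total = 4-3 = 1
k=3,n=2: odd sum, total = 1-2 = -1
k=3,n=3: even sum, total = (-1)+9 = 8
k=3,n=4: odd sum, total = 8-4 = 4
k=4,n=2: even sum, total = 4+8 = 12
k=4,n=3: odd sum, total = 12-3 = 9
k=4,n=4: even sum, total = 9+16 = 25
k=4,n=5: odd sum, total = 25-5 = 20
k=5,n=2: odd sum, total = 20-2 = 18
k=5,n=3: even sum, total = 18+15 = 33
k=5,n=4: odd sum, total = 33-4 = 29
k=5,n=5: even sum, total = 29+25 = 54
k=5,n=6: odd sum, total = 54-6 = 48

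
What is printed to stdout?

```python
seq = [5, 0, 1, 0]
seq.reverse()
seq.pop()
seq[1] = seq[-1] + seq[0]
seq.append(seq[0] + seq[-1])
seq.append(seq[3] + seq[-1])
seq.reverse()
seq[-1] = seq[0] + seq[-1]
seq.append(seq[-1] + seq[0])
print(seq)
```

reverse → [0, 1, 0, 5]
pop() removes 5 → [0, 1, 0]
seq[1] = seq[-1]+seq[0] = 0+0 = 0 → [0, 0, 0]
append seq[0]+seq[-1] = 0+0 = 0 → [0, 0, 0, 0]
append seq[3]+seq[-1] = 0+0 = 0 → [0, 0, 0, 0, 0]
reverse → [0, 0, 0, 0, 0]
seq[-1] = seq[0]+seq[-1] = 0+0 = 0 → [0, 0, 0, 0, 0]
append seq[-1]+seq[0] = 0+0 = 0 → [0, 0, 0, 0, 0, 0]

[0, 0, 0, 0, 0, 0]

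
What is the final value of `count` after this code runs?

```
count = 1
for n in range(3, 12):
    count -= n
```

-62

n=3: count = 1-3 = -2
n=4: count = (-2)-4 = -6
n=5: count = (-6)-5 = -11
n=6: count = (-11)-6 = -17
n=7: count = (-17)-7 = -24
n=8: count = (-24)-8 = -32
n=9: count = (-32)-9 = -41
n=10: count = (-41)-10 = -51
n=11: count = (-51)-11 = -62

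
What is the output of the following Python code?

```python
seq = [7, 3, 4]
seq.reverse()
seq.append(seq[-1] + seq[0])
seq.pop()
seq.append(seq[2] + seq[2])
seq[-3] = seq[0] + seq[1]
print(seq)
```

[4, 7, 7, 14]

reverse → [4, 3, 7]
append seq[-1]+seq[0] = 7+4 = 11 → [4, 3, 7, 11]
pop() removes 11 → [4, 3, 7]
append seq[2]+seq[2] = 7+7 = 14 → [4, 3, 7, 14]
seq[-3] = seq[0]+seq[1] = 4+3 = 7 → [4, 7, 7, 14]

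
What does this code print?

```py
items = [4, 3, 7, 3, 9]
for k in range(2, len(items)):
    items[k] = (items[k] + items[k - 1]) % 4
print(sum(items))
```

k=2: items[2] = (7+3)%4 = 2 → [4, 3, 2, 3, 9]
k=3: items[3] = (3+2)%4 = 1 → [4, 3, 2, 1, 9]
k=4: items[4] = (9+1)%4 = 2 → [4, 3, 2, 1, 2]
sum = 12

12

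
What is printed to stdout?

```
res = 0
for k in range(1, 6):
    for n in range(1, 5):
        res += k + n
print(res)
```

k=1,n=1: res = 0+2 = 2
k=1,n=2: res = 2+3 = 5
k=1,n=3: res = 5+4 = 9
k=1,n=4: res = 9+5 = 14
k=2,n=1: res = 14+3 = 17
k=2,n=2: res = 17+4 = 21
k=2,n=3: res = 21+5 = 26
k=2,n=4: res = 26+6 = 32
k=3,n=1: res = 32+4 = 36
k=3,n=2: res = 36+5 = 41
k=3,n=3: res = 41+6 = 47
k=3,n=4: res = 47+7 = 54
k=4,n=1: res = 54+5 = 59
k=4,n=2: res = 59+6 = 65
k=4,n=3: res = 65+7 = 72
k=4,n=4: res = 72+8 = 80
k=5,n=1: res = 80+6 = 86
k=5,n=2: res = 86+7 = 93
k=5,n=3: res = 93+8 = 101
k=5,n=4: res = 101+9 = 110

110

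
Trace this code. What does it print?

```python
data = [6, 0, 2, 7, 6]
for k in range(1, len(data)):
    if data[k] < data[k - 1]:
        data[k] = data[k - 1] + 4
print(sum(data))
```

70

k=1: 0<6, data[1] = 6+4 = 10 → [6, 10, 2, 7, 6]
k=2: 2<10, data[2] = 10+4 = 14 → [6, 10, 14, 7, 6]
k=3: 7<14, data[3] = 14+4 = 18 → [6, 10, 14, 18, 6]
k=4: 6<18, data[4] = 18+4 = 22 → [6, 10, 14, 18, 22]
sum = 70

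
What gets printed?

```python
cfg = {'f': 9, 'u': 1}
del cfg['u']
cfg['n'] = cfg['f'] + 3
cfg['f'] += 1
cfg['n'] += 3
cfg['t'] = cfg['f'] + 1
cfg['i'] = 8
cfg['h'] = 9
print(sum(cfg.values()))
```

53

del 'u' → {'f': 9}
cfg['n'] = cfg['f']+3 = 12 → {'f': 9, 'n': 12}
cfg['f'] = 9+1 = 10 → {'f': 10, 'n': 12}
cfg['n'] = 12+3 = 15 → {'f': 10, 'n': 15}
cfg['t'] = cfg['f']+1 = 11 → {'f': 10, 'n': 15, 't': 11}
cfg['i'] = 8 → {'f': 10, 'n': 15, 't': 11, 'i': 8}
cfg['h'] = 9 → {'f': 10, 'n': 15, 't': 11, 'i': 8, 'h': 9}
sum of values = 53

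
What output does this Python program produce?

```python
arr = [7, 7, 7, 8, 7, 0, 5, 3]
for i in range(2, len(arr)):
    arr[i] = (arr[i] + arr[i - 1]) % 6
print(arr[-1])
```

i=2: arr[2] = (7+7)%6 = 2 → [7, 7, 2, 8, 7, 0, 5, 3]
i=3: arr[3] = (8+2)%6 = 4 → [7, 7, 2, 4, 7, 0, 5, 3]
i=4: arr[4] = (7+4)%6 = 5 → [7, 7, 2, 4, 5, 0, 5, 3]
i=5: arr[5] = (0+5)%6 = 5 → [7, 7, 2, 4, 5, 5, 5, 3]
i=6: arr[6] = (5+5)%6 = 4 → [7, 7, 2, 4, 5, 5, 4, 3]
i=7: arr[7] = (3+4)%6 = 1 → [7, 7, 2, 4, 5, 5, 4, 1]

1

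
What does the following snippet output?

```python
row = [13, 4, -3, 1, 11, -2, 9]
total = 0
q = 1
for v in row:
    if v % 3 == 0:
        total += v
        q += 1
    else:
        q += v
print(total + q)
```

36

v=13: not %3==0; q=14
v=4: not %3==0; q=18
v=-3: %3==0, total = 0+(-3) = -3; q=19
v=1: not %3==0; q=20
v=11: not %3==0; q=31
v=-2: not %3==0; q=29
v=9: %3==0, total = (-3)+9 = 6; q=30
total+q = 6+30 = 36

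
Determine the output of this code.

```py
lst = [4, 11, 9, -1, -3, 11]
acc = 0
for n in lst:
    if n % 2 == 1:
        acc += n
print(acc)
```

27

n=4: not odd
n=11: odd, acc = 0+11 = 11
n=9: odd, acc = 11+9 = 20
n=-1: odd, acc = 20+(-1) = 19
n=-3: odd, acc = 19+(-3) = 16
n=11: odd, acc = 16+11 = 27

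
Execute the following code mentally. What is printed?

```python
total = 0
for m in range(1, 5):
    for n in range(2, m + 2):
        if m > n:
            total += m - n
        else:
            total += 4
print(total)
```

m=1,n=2: not 1>2, total = 0+4 = 4
m=2,n=2: not 2>2, total = 4+4 = 8
m=2,n=3: not 2>3, total = 8+4 = 12
m=3,n=2: 3>2, total = 12+1 = 13
m=3,n=3: not 3>3, total = 13+4 = 17
m=3,n=4: not 3>4, total = 17+4 = 21
m=4,n=2: 4>2, total = 21+2 = 23
m=4,n=3: 4>3, total = 23+1 = 24
m=4,n=4: not 4>4, total = 24+4 = 28
m=4,n=5: not 4>5, total = 28+4 = 32

32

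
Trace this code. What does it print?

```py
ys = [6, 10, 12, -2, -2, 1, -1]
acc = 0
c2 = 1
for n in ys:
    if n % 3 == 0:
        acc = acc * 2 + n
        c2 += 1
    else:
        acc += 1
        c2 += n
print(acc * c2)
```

270

n=6: %3==0, acc = 0*2+6 = 6; c2=2
n=10: not %3==0, acc = 6+1 = 7; c2=12
n=12: %3==0, acc = 7*2+12 = 26; c2=13
n=-2: not %3==0, acc = 26+1 = 27; c2=11
n=-2: not %3==0, acc = 27+1 = 28; c2=9
n=1: not %3==0, acc = 28+1 = 29; c2=10
n=-1: not %3==0, acc = 29+1 = 30; c2=9
acc*c2 = 30*9 = 270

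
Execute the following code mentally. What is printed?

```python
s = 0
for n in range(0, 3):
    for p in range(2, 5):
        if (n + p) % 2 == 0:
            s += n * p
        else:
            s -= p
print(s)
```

3

n=0,p=2: even sum, s = 0+0 = 0
n=0,p=3: odd sum, s = 0-3 = -3
n=0,p=4: even sum, s = (-3)+0 = -3
n=1,p=2: odd sum, s = (-3)-2 = -5
n=1,p=3: even sum, s = (-5)+3 = -2
n=1,p=4: odd sum, s = (-2)-4 = -6
n=2,p=2: even sum, s = (-6)+4 = -2
n=2,p=3: odd sum, s = (-2)-3 = -5
n=2,p=4: even sum, s = (-5)+8 = 3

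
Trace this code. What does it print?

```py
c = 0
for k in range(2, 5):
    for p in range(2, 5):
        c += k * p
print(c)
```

k=2,p=2: c = 0+4 = 4
k=2,p=3: c = 4+6 = 10
k=2,p=4: c = 10+8 = 18
k=3,p=2: c = 18+6 = 24
k=3,p=3: c = 24+9 = 33
k=3,p=4: c = 33+12 = 45
k=4,p=2: c = 45+8 = 53
k=4,p=3: c = 53+12 = 65
k=4,p=4: c = 65+16 = 81

81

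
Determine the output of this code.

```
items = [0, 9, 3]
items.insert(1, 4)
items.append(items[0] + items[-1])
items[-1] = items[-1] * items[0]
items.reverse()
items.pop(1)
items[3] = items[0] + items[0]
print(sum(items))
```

13

insert 4 at 1 → [0, 4, 9, 3]
append items[0]+items[-1] = 0+3 = 3 → [0, 4, 9, 3, 3]
items[-1] = items[-1]*items[0] = 3*0 = 0 → [0, 4, 9, 3, 0]
reverse → [0, 3, 9, 4, 0]
pop(1) removes 3 → [0, 9, 4, 0]
items[3] = items[0]+items[0] = 0+0 = 0 → [0, 9, 4, 0]
sum = 13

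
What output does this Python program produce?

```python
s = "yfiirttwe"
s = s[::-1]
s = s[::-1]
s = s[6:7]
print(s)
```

reverse → 'ewttriify'
reverse → 'yfiirttwe'
slice [6:7] → 't'

t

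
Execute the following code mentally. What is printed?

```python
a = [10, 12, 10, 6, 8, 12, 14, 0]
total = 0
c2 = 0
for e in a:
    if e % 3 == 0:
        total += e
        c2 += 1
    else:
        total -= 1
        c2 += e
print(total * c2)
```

1196

e=10: not %3==0, total = 0-1 = -1; c2=10
e=12: %3==0, total = (-1)+12 = 11; c2=11
e=10: not %3==0, total = 11-1 = 10; c2=21
e=6: %3==0, total = 10+6 = 16; c2=22
e=8: not %3==0, total = 16-1 = 15; c2=30
e=12: %3==0, total = 15+12 = 27; c2=31
e=14: not %3==0, total = 27-1 = 26; c2=45
e=0: %3==0, total = 26+0 = 26; c2=46
total*c2 = 26*46 = 1196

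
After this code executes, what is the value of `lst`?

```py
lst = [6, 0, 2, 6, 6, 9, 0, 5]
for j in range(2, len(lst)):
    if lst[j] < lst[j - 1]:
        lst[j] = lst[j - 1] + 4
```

j=2: 2>=0, unchanged → [6, 0, 2, 6, 6, 9, 0, 5]
j=3: 6>=2, unchanged → [6, 0, 2, 6, 6, 9, 0, 5]
j=4: 6>=6, unchanged → [6, 0, 2, 6, 6, 9, 0, 5]
j=5: 9>=6, unchanged → [6, 0, 2, 6, 6, 9, 0, 5]
j=6: 0<9, lst[6] = 9+4 = 13 → [6, 0, 2, 6, 6, 9, 13, 5]
j=7: 5<13, lst[7] = 13+4 = 17 → [6, 0, 2, 6, 6, 9, 13, 17]

[6, 0, 2, 6, 6, 9, 13, 17]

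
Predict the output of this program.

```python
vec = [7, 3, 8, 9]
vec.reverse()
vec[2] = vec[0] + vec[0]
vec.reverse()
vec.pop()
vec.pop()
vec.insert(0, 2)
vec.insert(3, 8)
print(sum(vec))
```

reverse → [9, 8, 3, 7]
vec[2] = vec[0]+vec[0] = 9+9 = 18 → [9, 8, 18, 7]
reverse → [7, 18, 8, 9]
pop() removes 9 → [7, 18, 8]
pop() removes 8 → [7, 18]
insert 2 at 0 → [2, 7, 18]
insert 8 at 3 → [2, 7, 18, 8]
sum = 35

35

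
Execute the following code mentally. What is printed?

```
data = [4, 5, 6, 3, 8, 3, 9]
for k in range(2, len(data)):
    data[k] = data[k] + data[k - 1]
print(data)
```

k=2: data[2] = 6+5 = 11 → [4, 5, 11, 3, 8, 3, 9]
k=3: data[3] = 3+11 = 14 → [4, 5, 11, 14, 8, 3, 9]
k=4: data[4] = 8+14 = 22 → [4, 5, 11, 14, 22, 3, 9]
k=5: data[5] = 3+22 = 25 → [4, 5, 11, 14, 22, 25, 9]
k=6: data[6] = 9+25 = 34 → [4, 5, 11, 14, 22, 25, 34]

[4, 5, 11, 14, 22, 25, 34]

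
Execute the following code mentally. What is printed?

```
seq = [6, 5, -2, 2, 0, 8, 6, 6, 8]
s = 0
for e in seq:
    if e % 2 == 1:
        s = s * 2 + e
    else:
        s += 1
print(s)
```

e=6: not odd, s = 0+1 = 1
e=5: odd, s = 1*2+5 = 7
e=-2: not odd, s = 7+1 = 8
e=2: not odd, s = 8+1 = 9
e=0: not odd, s = 9+1 = 10
e=8: not odd, s = 10+1 = 11
e=6: not odd, s = 11+1 = 12
e=6: not odd, s = 12+1 = 13
e=8: not odd, s = 13+1 = 14

14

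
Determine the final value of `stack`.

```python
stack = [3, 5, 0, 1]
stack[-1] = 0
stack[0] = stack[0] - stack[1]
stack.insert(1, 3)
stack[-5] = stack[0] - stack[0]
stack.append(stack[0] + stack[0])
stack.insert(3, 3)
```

[0, 3, 5, 3, 0, 0, 0]

stack[-1] = 0 → [3, 5, 0, 0]
stack[0] = stack[0]-stack[1] = 3-5 = -2 → [-2, 5, 0, 0]
insert 3 at 1 → [-2, 3, 5, 0, 0]
stack[-5] = stack[0]-stack[0] = (-2)-(-2) = 0 → [0, 3, 5, 0, 0]
append stack[0]+stack[0] = 0+0 = 0 → [0, 3, 5, 0, 0, 0]
insert 3 at 3 → [0, 3, 5, 3, 0, 0, 0]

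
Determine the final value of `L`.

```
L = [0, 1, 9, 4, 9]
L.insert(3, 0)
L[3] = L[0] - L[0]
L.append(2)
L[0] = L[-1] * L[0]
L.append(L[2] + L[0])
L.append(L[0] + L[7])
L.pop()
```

[0, 1, 9, 0, 4, 9, 2, 9]

insert 0 at 3 → [0, 1, 9, 0, 4, 9]
L[3] = L[0]-L[0] = 0-0 = 0 → [0, 1, 9, 0, 4, 9]
append 2 → [0, 1, 9, 0, 4, 9, 2]
L[0] = L[-1]*L[0] = 2*0 = 0 → [0, 1, 9, 0, 4, 9, 2]
append L[2]+L[0] = 9+0 = 9 → [0, 1, 9, 0, 4, 9, 2, 9]
append L[0]+L[7] = 0+9 = 9 → [0, 1, 9, 0, 4, 9, 2, 9, 9]
pop() removes 9 → [0, 1, 9, 0, 4, 9, 2, 9]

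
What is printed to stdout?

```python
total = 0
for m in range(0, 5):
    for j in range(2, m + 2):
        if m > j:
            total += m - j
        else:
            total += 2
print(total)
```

m=1,j=2: not 1>2, total = 0+2 = 2
m=2,j=2: not 2>2, total = 2+2 = 4
m=2,j=3: not 2>3, total = 4+2 = 6
m=3,j=2: 3>2, total = 6+1 = 7
m=3,j=3: not 3>3, total = 7+2 = 9
m=3,j=4: not 3>4, total = 9+2 = 11
m=4,j=2: 4>2, total = 11+2 = 13
m=4,j=3: 4>3, total = 13+1 = 14
m=4,j=4: not 4>4, total = 14+2 = 16
m=4,j=5: not 4>5, total = 16+2 = 18

18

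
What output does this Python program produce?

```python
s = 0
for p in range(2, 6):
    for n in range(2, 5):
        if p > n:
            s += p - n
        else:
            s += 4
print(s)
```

p=2,n=2: not 2>2, s = 0+4 = 4
p=2,n=3: not 2>3, s = 4+4 = 8
p=2,n=4: not 2>4, s = 8+4 = 12
p=3,n=2: 3>2, s = 12+1 = 13
p=3,n=3: not 3>3, s = 13+4 = 17
p=3,n=4: not 3>4, s = 17+4 = 21
p=4,n=2: 4>2, s = 21+2 = 23
p=4,n=3: 4>3, s = 23+1 = 24
p=4,n=4: not 4>4, s = 24+4 = 28
p=5,n=2: 5>2, s = 28+3 = 31
p=5,n=3: 5>3, s = 31+2 = 33
p=5,n=4: 5>4, s = 33+1 = 34

34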